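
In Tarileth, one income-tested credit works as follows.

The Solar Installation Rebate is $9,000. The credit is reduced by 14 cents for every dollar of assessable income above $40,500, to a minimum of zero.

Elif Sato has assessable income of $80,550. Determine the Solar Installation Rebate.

$3,393

Solar Installation Rebate: 14% of the $40,050 excess over $40,500 is $5,607; credit = $9,000 − $5,607 = $3,393.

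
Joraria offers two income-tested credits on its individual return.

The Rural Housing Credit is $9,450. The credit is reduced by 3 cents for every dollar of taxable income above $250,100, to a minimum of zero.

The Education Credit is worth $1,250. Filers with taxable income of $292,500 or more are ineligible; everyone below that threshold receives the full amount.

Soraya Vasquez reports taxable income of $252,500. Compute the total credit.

$10,628

Rural Housing Credit: 3% of the $2,400 excess over $250,100 is $72; credit = $9,450 − $72 = $9,378.
Education Credit: $252,500 is below the $292,500 cutoff, so the full $1,250 applies.
Total: $9,378 + $1,250 = $10,628.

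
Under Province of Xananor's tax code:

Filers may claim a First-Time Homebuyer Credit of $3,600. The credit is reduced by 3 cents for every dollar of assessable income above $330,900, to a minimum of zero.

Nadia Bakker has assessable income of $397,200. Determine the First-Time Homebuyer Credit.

First-Time Homebuyer Credit: 3% of the $66,300 excess over $330,900 is $1,989; credit = $3,600 − $1,989 = $1,611.

$1,611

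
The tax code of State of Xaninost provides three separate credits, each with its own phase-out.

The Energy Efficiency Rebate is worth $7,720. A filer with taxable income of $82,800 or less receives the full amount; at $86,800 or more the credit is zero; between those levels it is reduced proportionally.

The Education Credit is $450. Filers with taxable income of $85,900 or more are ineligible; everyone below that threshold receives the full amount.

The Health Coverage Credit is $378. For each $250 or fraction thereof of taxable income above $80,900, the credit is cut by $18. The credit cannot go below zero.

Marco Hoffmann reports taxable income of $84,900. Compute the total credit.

Energy Efficiency Rebate: $84,900 is $2,100 into a $4,000 phase-out range, leaving 1,900/4,000 of the credit: $7,720 × 1,900/4,000 = $3,667.
Education Credit: $84,900 is below the $85,900 cutoff, so the full $450 applies.
Health Coverage Credit: income exceeds $80,900 by $4,000, which is 16 full-or-partial $250 increments; reduction = 16 × $18 = $288, leaving $90.
Total: $3,667 + $450 + $90 = $4,207.

$4,207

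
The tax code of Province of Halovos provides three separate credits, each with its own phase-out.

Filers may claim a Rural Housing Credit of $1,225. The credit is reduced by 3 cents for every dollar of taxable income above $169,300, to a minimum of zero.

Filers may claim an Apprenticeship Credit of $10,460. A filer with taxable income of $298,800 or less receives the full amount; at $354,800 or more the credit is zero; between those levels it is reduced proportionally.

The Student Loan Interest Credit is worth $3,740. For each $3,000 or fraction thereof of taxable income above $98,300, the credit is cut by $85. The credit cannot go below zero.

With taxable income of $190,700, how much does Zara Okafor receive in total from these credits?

$12,148

Rural Housing Credit: 3% of the $21,400 excess over $169,300 is $642; credit = $1,225 − $642 = $583.
Apprenticeship Credit: $190,700 is at or below the $298,800 threshold, so the full $10,460 applies.
Student Loan Interest Credit: income exceeds $98,300 by $92,400, which is 31 full-or-partial $3,000 increments; reduction = 31 × $85 = $2,635, leaving $1,105.
Total: $583 + $10,460 + $1,105 = $12,148.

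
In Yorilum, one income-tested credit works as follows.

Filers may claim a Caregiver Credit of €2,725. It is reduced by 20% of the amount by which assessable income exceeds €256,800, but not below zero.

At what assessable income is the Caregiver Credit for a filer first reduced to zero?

The credit falls by 20% of each euro above €256,800, so it reaches zero when the excess is €2,725 / 20% = €13,625: income = €256,800 + €13,625 = €270,425.

€270,425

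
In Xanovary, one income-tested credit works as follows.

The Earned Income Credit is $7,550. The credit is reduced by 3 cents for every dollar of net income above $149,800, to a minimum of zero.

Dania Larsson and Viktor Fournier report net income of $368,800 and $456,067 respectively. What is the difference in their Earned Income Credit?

$980

Dania ($368,800): Earned Income Credit: 3% of the $219,000 excess over $149,800 is $6,570; credit = $7,550 − $6,570 = $980.
Viktor ($456,067): Earned Income Credit: 3% of the $306,267 excess over $149,800 is $9,188.01 ≥ base, so the credit is $0.
Difference: |$980 − $0| = $980.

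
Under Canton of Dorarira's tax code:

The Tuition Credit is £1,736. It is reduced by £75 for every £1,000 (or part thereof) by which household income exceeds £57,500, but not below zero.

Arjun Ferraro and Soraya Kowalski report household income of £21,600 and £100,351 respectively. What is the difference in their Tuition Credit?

Arjun (£21,600): Tuition Credit: £21,600 is at or below the £57,500 threshold, so the full £1,736 applies.
Soraya (£100,351): Tuition Credit: income exceeds £57,500 by £42,851 → 43 increments × £75 = £3,225 ≥ base, so the credit is £0.
Difference: |£1,736 − £0| = £1,736.

£1,736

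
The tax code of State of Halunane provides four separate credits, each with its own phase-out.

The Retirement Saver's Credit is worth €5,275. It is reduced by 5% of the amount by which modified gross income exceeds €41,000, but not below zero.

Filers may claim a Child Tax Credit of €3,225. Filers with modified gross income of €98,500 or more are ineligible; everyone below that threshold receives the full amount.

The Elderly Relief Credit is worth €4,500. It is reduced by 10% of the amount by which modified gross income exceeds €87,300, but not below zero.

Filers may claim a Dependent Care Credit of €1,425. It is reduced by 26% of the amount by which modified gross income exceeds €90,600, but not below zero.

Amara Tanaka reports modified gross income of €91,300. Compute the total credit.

€11,328

Retirement Saver's Credit: 5% of the €50,300 excess over €41,000 is €2,515; credit = €5,275 − €2,515 = €2,760.
Child Tax Credit: €91,300 is below the €98,500 cutoff, so the full €3,225 applies.
Elderly Relief Credit: 10% of the €4,000 excess over €87,300 is €400; credit = €4,500 − €400 = €4,100.
Dependent Care Credit: 26% of the €700 excess over €90,600 is €182; credit = €1,425 − €182 = €1,243.
Total: €2,760 + €3,225 + €4,100 + €1,243 = €11,328.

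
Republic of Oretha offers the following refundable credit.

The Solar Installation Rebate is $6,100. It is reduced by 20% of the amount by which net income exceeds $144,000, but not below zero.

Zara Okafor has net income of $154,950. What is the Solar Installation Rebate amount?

$3,910

Solar Installation Rebate: 20% of the $10,950 excess over $144,000 is $2,190; credit = $6,100 − $2,190 = $3,910.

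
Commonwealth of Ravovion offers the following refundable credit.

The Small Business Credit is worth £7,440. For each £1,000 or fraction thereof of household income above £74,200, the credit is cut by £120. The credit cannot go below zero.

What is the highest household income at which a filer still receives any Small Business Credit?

After 61 increments the reduction is 61 × £120 = £7,320, leaving £120; one more increment wipes it out. Increment 61 ends at excess 61 × £1,000 = £61,000, so the highest qualifying income is £74,200 + £61,000 = £135,200.

£135,200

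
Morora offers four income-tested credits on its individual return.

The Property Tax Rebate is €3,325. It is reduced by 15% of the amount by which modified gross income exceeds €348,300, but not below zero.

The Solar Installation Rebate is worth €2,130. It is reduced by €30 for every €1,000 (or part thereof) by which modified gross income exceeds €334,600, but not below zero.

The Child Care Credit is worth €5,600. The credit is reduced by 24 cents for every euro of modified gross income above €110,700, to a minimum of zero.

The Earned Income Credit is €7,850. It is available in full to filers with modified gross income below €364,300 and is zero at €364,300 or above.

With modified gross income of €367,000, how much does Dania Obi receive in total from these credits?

Property Tax Rebate: 15% of the €18,700 excess over €348,300 is €2,805; credit = €3,325 − €2,805 = €520.
Solar Installation Rebate: income exceeds €334,600 by €32,400, which is 33 full-or-partial €1,000 increments; reduction = 33 × €30 = €990, leaving €1,140.
Child Care Credit: 24% of the €256,300 excess over €110,700 is €61,512 ≥ base, so the credit is €0.
Earned Income Credit: €367,000 meets or exceeds the €364,300 cutoff, so the credit is €0.
Total: €520 + €1,140 + €0 + €0 = €1,660.

€1,660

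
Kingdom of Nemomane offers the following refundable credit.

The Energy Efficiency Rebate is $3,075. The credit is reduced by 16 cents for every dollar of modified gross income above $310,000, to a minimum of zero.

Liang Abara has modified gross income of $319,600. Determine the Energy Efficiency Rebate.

Energy Efficiency Rebate: 16% of the $9,600 excess over $310,000 is $1,536; credit = $3,075 − $1,536 = $1,539.

$1,539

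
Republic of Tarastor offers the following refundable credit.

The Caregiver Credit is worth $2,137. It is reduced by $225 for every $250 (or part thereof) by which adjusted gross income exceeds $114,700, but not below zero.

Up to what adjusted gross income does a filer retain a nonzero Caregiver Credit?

$116,950

After 9 increments the reduction is 9 × $225 = $2,025, leaving $112; one more increment wipes it out. Increment 9 ends at excess 9 × $250 = $2,250, so the highest qualifying income is $114,700 + $2,250 = $116,950.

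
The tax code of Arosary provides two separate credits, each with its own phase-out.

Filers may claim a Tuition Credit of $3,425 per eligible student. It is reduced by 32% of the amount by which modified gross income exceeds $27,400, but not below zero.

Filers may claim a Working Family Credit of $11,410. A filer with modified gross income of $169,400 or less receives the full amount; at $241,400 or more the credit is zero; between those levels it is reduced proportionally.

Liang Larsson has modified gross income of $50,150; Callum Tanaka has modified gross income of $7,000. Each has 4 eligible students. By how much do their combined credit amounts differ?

$7,280

Liang ($50,150): Tuition Credit: base = 4 × $3,425 = $13,700. 32% of the $22,750 excess over $27,400 is $7,280; credit = $13,700 − $7,280 = $6,420. Working Family Credit: $50,150 is at or below the $169,400 threshold, so the full $11,410 applies. total $6,420 + $11,410 = $17,830
Callum ($7,000): Tuition Credit: base = 4 × $3,425 = $13,700. $7,000 is at or below the $27,400 threshold, so the full $13,700 applies. Working Family Credit: $7,000 is at or below the $169,400 threshold, so the full $11,410 applies. total $13,700 + $11,410 = $25,110
Difference: |$17,830 − $25,110| = $7,280.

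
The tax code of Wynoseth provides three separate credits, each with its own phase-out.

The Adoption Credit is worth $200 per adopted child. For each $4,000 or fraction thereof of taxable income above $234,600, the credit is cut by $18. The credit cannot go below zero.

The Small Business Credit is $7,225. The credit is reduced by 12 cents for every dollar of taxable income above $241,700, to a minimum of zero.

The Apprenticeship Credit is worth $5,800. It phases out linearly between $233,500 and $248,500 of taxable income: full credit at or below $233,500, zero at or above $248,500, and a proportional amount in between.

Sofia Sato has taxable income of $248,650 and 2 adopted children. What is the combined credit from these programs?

Adoption Credit: base = 2 × $200 = $400. income exceeds $234,600 by $14,050, which is 4 full-or-partial $4,000 increments; reduction = 4 × $18 = $72, leaving $328.
Small Business Credit: 12% of the $6,950 excess over $241,700 is $834; credit = $7,225 − $834 = $6,391.
Apprenticeship Credit: $248,650 is at or above $248,500, so the credit is $0.
Total: $328 + $6,391 + $0 = $6,719.

$6,719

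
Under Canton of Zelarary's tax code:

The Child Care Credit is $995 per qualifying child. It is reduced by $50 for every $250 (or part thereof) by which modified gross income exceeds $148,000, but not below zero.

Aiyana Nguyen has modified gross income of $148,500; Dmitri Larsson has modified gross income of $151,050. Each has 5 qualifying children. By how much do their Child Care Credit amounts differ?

$550

Aiyana ($148,500): Child Care Credit: base = 5 × $995 = $4,975. income exceeds $148,000 by $500, which is 2 full-or-partial $250 increments; reduction = 2 × $50 = $100, leaving $4,875.
Dmitri ($151,050): Child Care Credit: base = 5 × $995 = $4,975. income exceeds $148,000 by $3,050, which is 13 full-or-partial $250 increments; reduction = 13 × $50 = $650, leaving $4,325.
Difference: |$4,875 − $4,325| = $550.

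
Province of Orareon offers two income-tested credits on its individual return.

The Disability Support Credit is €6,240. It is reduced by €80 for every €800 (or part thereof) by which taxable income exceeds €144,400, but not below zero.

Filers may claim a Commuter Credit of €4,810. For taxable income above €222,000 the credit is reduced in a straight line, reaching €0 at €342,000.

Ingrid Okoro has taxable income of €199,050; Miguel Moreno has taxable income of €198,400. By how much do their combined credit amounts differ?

Ingrid (€199,050): Disability Support Credit: income exceeds €144,400 by €54,650, which is 69 full-or-partial €800 increments; reduction = 69 × €80 = €5,520, leaving €720. Commuter Credit: €199,050 is at or below the €222,000 threshold, so the full €4,810 applies. total €720 + €4,810 = €5,530
Miguel (€198,400): Disability Support Credit: income exceeds €144,400 by €54,000, which is 68 full-or-partial €800 increments; reduction = 68 × €80 = €5,440, leaving €800. Commuter Credit: €198,400 is at or below the €222,000 threshold, so the full €4,810 applies. total €800 + €4,810 = €5,610
Difference: |€5,530 − €5,610| = €80.

€80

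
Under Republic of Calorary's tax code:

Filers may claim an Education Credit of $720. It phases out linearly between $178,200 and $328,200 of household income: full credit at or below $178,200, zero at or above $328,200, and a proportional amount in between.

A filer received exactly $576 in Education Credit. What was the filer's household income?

$576 is 576/720 of the full $720, so 144/720 of the $150,000 range has been used: income = $178,200 + $150,000 × 144/720 = $208,200.

$208,200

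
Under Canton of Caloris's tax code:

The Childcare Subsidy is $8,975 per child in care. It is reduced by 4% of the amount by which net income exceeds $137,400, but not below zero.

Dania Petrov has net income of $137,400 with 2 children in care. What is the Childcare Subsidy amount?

Childcare Subsidy: base = 2 × $8,975 = $17,950. $137,400 is at or below the $137,400 threshold, so the full $17,950 applies.

$17,950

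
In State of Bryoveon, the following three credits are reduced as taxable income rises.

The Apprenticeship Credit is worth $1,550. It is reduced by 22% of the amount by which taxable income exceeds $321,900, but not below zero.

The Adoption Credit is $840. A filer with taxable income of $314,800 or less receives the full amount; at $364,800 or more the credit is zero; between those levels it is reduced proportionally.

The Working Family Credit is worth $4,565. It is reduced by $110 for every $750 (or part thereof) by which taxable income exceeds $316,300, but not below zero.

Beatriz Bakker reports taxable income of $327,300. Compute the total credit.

$3,907

Apprenticeship Credit: 22% of the $5,400 excess over $321,900 is $1,188; credit = $1,550 − $1,188 = $362.
Adoption Credit: $327,300 is $12,500 into a $50,000 phase-out range, leaving 37,500/50,000 of the credit: $840 × 37,500/50,000 = $630.
Working Family Credit: income exceeds $316,300 by $11,000, which is 15 full-or-partial $750 increments; reduction = 15 × $110 = $1,650, leaving $2,915.
Total: $362 + $630 + $2,915 = $3,907.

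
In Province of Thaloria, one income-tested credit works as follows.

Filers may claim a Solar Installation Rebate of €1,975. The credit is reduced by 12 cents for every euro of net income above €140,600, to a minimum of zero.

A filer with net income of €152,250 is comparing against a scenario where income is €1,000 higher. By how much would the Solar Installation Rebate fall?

€120

At €152,250 — 12% of the €11,650 excess over €140,600 is €1,398; credit = €1,975 − €1,398 = €577.
At €153,250 — 12% of the €12,650 excess over €140,600 is €1,518; credit = €1,975 − €1,518 = €457.
Lost: €577 − €457 = €120.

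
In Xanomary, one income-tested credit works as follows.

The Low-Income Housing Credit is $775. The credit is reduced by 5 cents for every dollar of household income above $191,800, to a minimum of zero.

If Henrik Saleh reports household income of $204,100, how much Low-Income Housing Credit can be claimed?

$160

Low-Income Housing Credit: 5% of the $12,300 excess over $191,800 is $615; credit = $775 − $615 = $160.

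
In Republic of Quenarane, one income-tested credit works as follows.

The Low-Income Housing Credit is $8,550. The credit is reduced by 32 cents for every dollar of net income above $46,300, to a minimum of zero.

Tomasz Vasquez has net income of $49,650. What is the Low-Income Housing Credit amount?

$7,478

Low-Income Housing Credit: 32% of the $3,350 excess over $46,300 is $1,072; credit = $8,550 − $1,072 = $7,478.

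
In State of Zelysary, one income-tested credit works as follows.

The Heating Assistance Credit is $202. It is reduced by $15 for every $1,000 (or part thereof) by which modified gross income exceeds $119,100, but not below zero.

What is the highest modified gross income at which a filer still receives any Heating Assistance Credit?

$132,100

After 13 increments the reduction is 13 × $15 = $195, leaving $7; one more increment wipes it out. Increment 13 ends at excess 13 × $1,000 = $13,000, so the highest qualifying income is $119,100 + $13,000 = $132,100.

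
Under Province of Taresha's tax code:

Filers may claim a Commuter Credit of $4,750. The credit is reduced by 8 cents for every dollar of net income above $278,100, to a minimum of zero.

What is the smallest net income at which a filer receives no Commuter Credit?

$337,475

The credit falls by 8% of each dollar above $278,100, so it reaches zero when the excess is $4,750 / 8% = $59,375: income = $278,100 + $59,375 = $337,475.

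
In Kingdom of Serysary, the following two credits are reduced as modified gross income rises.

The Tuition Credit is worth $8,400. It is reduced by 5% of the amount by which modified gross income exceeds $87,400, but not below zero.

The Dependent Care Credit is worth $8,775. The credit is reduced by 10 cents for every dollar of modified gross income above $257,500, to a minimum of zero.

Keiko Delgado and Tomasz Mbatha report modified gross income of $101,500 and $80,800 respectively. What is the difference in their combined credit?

$705

Keiko ($101,500): Tuition Credit: 5% of the $14,100 excess over $87,400 is $705; credit = $8,400 − $705 = $7,695. Dependent Care Credit: $101,500 is at or below the $257,500 threshold, so the full $8,775 applies. total $7,695 + $8,775 = $16,470
Tomasz ($80,800): Tuition Credit: $80,800 is at or below the $87,400 threshold, so the full $8,400 applies. Dependent Care Credit: $80,800 is at or below the $257,500 threshold, so the full $8,775 applies. total $8,400 + $8,775 = $17,175
Difference: |$16,470 − $17,175| = $705.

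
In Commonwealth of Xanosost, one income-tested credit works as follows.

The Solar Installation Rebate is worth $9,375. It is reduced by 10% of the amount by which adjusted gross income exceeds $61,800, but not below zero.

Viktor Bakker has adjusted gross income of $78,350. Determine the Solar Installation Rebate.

$7,720

Solar Installation Rebate: 10% of the $16,550 excess over $61,800 is $1,655; credit = $9,375 − $1,655 = $7,720.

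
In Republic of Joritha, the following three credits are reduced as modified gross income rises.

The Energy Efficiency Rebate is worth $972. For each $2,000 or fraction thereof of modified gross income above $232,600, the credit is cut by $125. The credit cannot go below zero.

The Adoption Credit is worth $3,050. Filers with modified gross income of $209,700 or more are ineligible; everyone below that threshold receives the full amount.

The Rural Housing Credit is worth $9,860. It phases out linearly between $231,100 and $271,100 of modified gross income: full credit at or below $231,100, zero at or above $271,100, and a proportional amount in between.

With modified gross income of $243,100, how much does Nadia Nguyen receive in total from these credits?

$7,124

Energy Efficiency Rebate: income exceeds $232,600 by $10,500, which is 6 full-or-partial $2,000 increments; reduction = 6 × $125 = $750, leaving $222.
Adoption Credit: $243,100 meets or exceeds the $209,700 cutoff, so the credit is $0.
Rural Housing Credit: $243,100 is $12,000 into a $40,000 phase-out range, leaving 28,000/40,000 of the credit: $9,860 × 28,000/40,000 = $6,902.
Total: $222 + $0 + $6,902 = $7,124.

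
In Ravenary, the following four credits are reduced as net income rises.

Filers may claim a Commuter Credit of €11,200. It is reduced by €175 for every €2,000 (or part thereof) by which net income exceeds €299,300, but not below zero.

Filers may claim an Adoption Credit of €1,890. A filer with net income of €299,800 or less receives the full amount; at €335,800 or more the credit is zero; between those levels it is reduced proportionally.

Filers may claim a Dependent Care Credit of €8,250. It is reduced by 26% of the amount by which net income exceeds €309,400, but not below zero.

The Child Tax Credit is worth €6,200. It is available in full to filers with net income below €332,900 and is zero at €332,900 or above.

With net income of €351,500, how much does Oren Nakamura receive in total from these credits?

Commuter Credit: income exceeds €299,300 by €52,200, which is 27 full-or-partial €2,000 increments; reduction = 27 × €175 = €4,725, leaving €6,475.
Adoption Credit: €351,500 is at or above €335,800, so the credit is €0.
Dependent Care Credit: 26% of the €42,100 excess over €309,400 is €10,946 ≥ base, so the credit is €0.
Child Tax Credit: €351,500 meets or exceeds the €332,900 cutoff, so the credit is €0.
Total: €6,475 + €0 + €0 + €0 = €6,475.

€6,475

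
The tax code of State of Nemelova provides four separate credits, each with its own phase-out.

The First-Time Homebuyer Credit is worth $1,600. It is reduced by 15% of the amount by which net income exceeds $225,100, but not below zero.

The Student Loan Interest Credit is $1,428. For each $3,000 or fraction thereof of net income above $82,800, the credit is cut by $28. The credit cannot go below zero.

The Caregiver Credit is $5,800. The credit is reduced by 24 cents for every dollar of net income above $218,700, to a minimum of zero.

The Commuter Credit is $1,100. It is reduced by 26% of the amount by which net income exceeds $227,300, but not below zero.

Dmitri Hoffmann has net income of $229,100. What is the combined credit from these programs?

$4,992

First-Time Homebuyer Credit: 15% of the $4,000 excess over $225,100 is $600; credit = $1,600 − $600 = $1,000.
Student Loan Interest Credit: income exceeds $82,800 by $146,300, which is 49 full-or-partial $3,000 increments; reduction = 49 × $28 = $1,372, leaving $56.
Caregiver Credit: 24% of the $10,400 excess over $218,700 is $2,496; credit = $5,800 − $2,496 = $3,304.
Commuter Credit: 26% of the $1,800 excess over $227,300 is $468; credit = $1,100 − $468 = $632.
Total: $1,000 + $56 + $3,304 + $632 = $4,992.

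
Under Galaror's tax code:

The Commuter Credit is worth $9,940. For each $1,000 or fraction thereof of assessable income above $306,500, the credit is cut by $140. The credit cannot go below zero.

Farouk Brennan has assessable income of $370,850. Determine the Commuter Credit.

Commuter Credit: income exceeds $306,500 by $64,350, which is 65 full-or-partial $1,000 increments; reduction = 65 × $140 = $9,100, leaving $840.

$840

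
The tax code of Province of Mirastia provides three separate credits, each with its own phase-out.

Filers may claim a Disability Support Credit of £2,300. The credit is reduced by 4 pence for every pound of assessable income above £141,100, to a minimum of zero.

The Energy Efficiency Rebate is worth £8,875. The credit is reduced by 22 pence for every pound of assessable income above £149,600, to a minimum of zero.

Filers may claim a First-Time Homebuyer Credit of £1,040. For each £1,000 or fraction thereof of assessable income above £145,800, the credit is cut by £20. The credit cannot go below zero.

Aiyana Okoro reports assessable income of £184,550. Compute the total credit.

£2,008

Disability Support Credit: 4% of the £43,450 excess over £141,100 is £1,738; credit = £2,300 − £1,738 = £562.
Energy Efficiency Rebate: 22% of the £34,950 excess over £149,600 is £7,689; credit = £8,875 − £7,689 = £1,186.
First-Time Homebuyer Credit: income exceeds £145,800 by £38,750, which is 39 full-or-partial £1,000 increments; reduction = 39 × £20 = £780, leaving £260.
Total: £562 + £1,186 + £260 = £2,008.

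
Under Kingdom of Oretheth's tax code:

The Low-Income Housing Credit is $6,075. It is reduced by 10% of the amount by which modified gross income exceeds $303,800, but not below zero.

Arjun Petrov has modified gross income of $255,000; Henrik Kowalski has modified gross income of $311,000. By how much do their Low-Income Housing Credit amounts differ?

Arjun ($255,000): Low-Income Housing Credit: $255,000 is at or below the $303,800 threshold, so the full $6,075 applies.
Henrik ($311,000): Low-Income Housing Credit: 10% of the $7,200 excess over $303,800 is $720; credit = $6,075 − $720 = $5,355.
Difference: |$6,075 − $5,355| = $720.

$720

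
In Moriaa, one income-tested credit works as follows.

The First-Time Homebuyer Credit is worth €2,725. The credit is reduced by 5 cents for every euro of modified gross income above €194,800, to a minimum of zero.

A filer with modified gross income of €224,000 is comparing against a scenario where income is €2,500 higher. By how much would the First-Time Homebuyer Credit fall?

€125

At €224,000 — 5% of the €29,200 excess over €194,800 is €1,460; credit = €2,725 − €1,460 = €1,265.
At €226,500 — 5% of the €31,700 excess over €194,800 is €1,585; credit = €2,725 − €1,585 = €1,140.
Lost: €1,265 − €1,140 = €125.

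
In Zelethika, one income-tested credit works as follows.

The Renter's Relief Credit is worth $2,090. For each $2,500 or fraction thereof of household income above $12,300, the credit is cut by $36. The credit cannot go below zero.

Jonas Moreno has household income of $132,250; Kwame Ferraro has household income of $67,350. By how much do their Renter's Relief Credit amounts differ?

Jonas ($132,250): Renter's Relief Credit: income exceeds $12,300 by $119,950, which is 48 full-or-partial $2,500 increments; reduction = 48 × $36 = $1,728, leaving $362.
Kwame ($67,350): Renter's Relief Credit: income exceeds $12,300 by $55,050, which is 23 full-or-partial $2,500 increments; reduction = 23 × $36 = $828, leaving $1,262.
Difference: |$362 − $1,262| = $900.

$900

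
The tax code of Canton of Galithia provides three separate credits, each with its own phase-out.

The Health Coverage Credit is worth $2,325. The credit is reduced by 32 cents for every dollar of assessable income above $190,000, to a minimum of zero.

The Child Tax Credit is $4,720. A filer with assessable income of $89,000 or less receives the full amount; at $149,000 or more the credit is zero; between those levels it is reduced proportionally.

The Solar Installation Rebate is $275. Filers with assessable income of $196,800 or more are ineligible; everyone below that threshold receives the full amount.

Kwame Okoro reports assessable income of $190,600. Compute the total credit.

$2,408

Health Coverage Credit: 32% of the $600 excess over $190,000 is $192; credit = $2,325 − $192 = $2,133.
Child Tax Credit: $190,600 is at or above $149,000, so the credit is $0.
Solar Installation Rebate: $190,600 is below the $196,800 cutoff, so the full $275 applies.
Total: $2,133 + $0 + $275 = $2,408.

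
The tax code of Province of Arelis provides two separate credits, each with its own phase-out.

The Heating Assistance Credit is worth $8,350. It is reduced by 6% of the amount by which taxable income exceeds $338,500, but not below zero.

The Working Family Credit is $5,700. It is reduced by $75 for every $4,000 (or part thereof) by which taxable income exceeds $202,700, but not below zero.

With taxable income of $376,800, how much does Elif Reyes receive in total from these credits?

Heating Assistance Credit: 6% of the $38,300 excess over $338,500 is $2,298; credit = $8,350 − $2,298 = $6,052.
Working Family Credit: income exceeds $202,700 by $174,100, which is 44 full-or-partial $4,000 increments; reduction = 44 × $75 = $3,300, leaving $2,400.
Total: $6,052 + $2,400 = $8,452.

$8,452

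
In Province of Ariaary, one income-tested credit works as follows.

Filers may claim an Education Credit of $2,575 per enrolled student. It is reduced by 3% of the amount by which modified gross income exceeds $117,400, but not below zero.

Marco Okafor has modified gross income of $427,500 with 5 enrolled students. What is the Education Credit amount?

$3,572

Education Credit: base = 5 × $2,575 = $12,875. 3% of the $310,100 excess over $117,400 is $9,303; credit = $12,875 − $9,303 = $3,572.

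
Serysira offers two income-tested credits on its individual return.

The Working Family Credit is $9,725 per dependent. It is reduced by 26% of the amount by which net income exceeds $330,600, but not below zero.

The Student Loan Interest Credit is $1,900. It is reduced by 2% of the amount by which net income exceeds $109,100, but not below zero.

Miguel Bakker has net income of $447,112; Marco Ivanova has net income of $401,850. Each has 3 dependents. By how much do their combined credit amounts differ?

Miguel ($447,112): Working Family Credit: base = 3 × $9,725 = $29,175. 26% of the $116,512 excess over $330,600 is $30,293.12 ≥ base, so the credit is $0. Student Loan Interest Credit: 2% of the $338,012 excess over $109,100 is $6,760.24 ≥ base, so the credit is $0. total $0 + $0 = $0
Marco ($401,850): Working Family Credit: base = 3 × $9,725 = $29,175. 26% of the $71,250 excess over $330,600 is $18,525; credit = $29,175 − $18,525 = $10,650. Student Loan Interest Credit: 2% of the $292,750 excess over $109,100 is $5,855 ≥ base, so the credit is $0. total $10,650 + $0 = $10,650
Difference: |$0 − $10,650| = $10,650.

$10,650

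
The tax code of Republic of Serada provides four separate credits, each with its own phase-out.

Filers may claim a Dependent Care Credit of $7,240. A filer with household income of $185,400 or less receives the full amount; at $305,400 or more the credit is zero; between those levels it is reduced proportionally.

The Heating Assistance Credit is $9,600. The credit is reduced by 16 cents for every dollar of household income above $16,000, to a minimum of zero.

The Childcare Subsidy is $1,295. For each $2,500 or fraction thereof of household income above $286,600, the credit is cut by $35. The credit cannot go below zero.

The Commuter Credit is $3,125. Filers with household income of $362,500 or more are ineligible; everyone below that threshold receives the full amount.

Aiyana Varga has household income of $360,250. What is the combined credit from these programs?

Dependent Care Credit: $360,250 is at or above $305,400, so the credit is $0.
Heating Assistance Credit: 16% of the $344,250 excess over $16,000 is $55,080 ≥ base, so the credit is $0.
Childcare Subsidy: income exceeds $286,600 by $73,650, which is 30 full-or-partial $2,500 increments; reduction = 30 × $35 = $1,050, leaving $245.
Commuter Credit: $360,250 is below the $362,500 cutoff, so the full $3,125 applies.
Total: $0 + $0 + $245 + $3,125 = $3,370.

$3,370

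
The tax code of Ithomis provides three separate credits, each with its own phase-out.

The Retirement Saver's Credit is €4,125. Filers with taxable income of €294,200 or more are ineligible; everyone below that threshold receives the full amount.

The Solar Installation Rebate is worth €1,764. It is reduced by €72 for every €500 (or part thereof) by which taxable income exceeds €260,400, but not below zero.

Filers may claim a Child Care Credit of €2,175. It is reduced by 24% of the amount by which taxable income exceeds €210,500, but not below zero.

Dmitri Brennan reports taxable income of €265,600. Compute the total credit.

€5,097

Retirement Saver's Credit: €265,600 is below the €294,200 cutoff, so the full €4,125 applies.
Solar Installation Rebate: income exceeds €260,400 by €5,200, which is 11 full-or-partial €500 increments; reduction = 11 × €72 = €792, leaving €972.
Child Care Credit: 24% of the €55,100 excess over €210,500 is €13,224 ≥ base, so the credit is €0.
Total: €4,125 + €972 + €0 = €5,097.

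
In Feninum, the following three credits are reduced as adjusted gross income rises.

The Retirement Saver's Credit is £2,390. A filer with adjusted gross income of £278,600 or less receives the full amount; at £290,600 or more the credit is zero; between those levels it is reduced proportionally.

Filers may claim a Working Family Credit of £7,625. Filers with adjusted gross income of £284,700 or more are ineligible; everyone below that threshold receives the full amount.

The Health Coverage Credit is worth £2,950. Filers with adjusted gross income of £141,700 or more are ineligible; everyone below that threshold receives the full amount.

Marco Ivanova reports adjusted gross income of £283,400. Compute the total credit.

Retirement Saver's Credit: £283,400 is £4,800 into a £12,000 phase-out range, leaving 7,200/12,000 of the credit: £2,390 × 7,200/12,000 = £1,434.
Working Family Credit: £283,400 is below the £284,700 cutoff, so the full £7,625 applies.
Health Coverage Credit: £283,400 meets or exceeds the £141,700 cutoff, so the credit is £0.
Total: £1,434 + £7,625 + £0 = £9,059.

£9,059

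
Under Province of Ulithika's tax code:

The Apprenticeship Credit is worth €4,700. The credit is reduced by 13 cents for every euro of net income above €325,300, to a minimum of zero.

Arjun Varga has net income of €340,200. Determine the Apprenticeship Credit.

€2,763

Apprenticeship Credit: 13% of the €14,900 excess over €325,300 is €1,937; credit = €4,700 − €1,937 = €2,763.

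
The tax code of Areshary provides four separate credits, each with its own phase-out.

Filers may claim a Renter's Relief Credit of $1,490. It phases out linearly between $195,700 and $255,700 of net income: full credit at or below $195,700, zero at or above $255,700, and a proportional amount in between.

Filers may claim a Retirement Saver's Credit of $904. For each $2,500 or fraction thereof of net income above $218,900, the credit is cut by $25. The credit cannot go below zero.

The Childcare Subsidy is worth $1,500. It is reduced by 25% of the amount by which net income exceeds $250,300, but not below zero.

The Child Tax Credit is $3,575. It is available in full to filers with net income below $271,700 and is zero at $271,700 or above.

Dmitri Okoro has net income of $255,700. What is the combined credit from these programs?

Renter's Relief Credit: $255,700 is at or above $255,700, so the credit is $0.
Retirement Saver's Credit: income exceeds $218,900 by $36,800, which is 15 full-or-partial $2,500 increments; reduction = 15 × $25 = $375, leaving $529.
Childcare Subsidy: 25% of the $5,400 excess over $250,300 is $1,350; credit = $1,500 − $1,350 = $150.
Child Tax Credit: $255,700 is below the $271,700 cutoff, so the full $3,575 applies.
Total: $0 + $529 + $150 + $3,575 = $4,254.

$4,254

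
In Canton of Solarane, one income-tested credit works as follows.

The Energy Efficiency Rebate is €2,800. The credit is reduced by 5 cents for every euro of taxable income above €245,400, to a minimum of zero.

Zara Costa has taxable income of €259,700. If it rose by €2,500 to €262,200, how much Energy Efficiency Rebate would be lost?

€125

At €259,700 — 5% of the €14,300 excess over €245,400 is €715; credit = €2,800 − €715 = €2,085.
At €262,200 — 5% of the €16,800 excess over €245,400 is €840; credit = €2,800 − €840 = €1,960.
Lost: €2,085 − €1,960 = €125.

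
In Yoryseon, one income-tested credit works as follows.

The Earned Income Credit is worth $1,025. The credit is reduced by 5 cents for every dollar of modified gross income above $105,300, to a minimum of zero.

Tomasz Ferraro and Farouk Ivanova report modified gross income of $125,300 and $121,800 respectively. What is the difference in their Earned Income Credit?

Tomasz ($125,300): Earned Income Credit: 5% of the $20,000 excess over $105,300 is $1,000; credit = $1,025 − $1,000 = $25.
Farouk ($121,800): Earned Income Credit: 5% of the $16,500 excess over $105,300 is $825; credit = $1,025 − $825 = $200.
Difference: |$25 − $200| = $175.

$175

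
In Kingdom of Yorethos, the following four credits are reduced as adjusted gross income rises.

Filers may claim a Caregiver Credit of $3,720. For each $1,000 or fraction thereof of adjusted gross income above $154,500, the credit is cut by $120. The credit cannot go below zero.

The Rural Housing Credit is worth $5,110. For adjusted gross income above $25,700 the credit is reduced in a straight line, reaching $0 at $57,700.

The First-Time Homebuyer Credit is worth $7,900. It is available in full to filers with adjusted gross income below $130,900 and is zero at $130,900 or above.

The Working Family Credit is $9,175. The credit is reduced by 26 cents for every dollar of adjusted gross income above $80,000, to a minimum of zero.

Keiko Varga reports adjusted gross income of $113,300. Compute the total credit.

Caregiver Credit: $113,300 is at or below the $154,500 threshold, so the full $3,720 applies.
Rural Housing Credit: $113,300 is at or above $57,700, so the credit is $0.
First-Time Homebuyer Credit: $113,300 is below the $130,900 cutoff, so the full $7,900 applies.
Working Family Credit: 26% of the $33,300 excess over $80,000 is $8,658; credit = $9,175 − $8,658 = $517.
Total: $3,720 + $0 + $7,900 + $517 = $12,137.

$12,137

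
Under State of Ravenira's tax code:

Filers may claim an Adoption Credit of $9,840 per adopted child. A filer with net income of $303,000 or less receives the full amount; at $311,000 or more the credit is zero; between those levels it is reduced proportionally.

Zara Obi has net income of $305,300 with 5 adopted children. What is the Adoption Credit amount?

Adoption Credit: base = 5 × $9,840 = $49,200. $305,300 is $2,300 into a $8,000 phase-out range, leaving 5,700/8,000 of the credit: $49,200 × 5,700/8,000 = $35,055.

$35,055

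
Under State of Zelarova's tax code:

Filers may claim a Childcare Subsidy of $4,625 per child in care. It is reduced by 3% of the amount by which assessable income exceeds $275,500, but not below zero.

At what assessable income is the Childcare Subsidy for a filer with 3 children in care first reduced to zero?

Full credit = 3 × $4,625 = $13,875.
The credit falls by 3% of each dollar above $275,500, so it reaches zero when the excess is $13,875 / 3% = $462,500: income = $275,500 + $462,500 = $738,000.

$738,000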